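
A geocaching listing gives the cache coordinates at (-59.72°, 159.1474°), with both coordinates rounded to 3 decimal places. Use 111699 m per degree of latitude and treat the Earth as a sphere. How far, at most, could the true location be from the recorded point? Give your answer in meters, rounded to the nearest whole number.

Rounding to 3 decimal places leaves each coordinate within ±0.0005° of the true value.
North–south component: 0.0005° × 111699 = 55.8495 m.
E–W at 59.72°: 0.0005° × 111699 × cos 59.72° = 0.0005 × 111699 × 0.5042 ≈ 28.1608 m.
The two errors are perpendicular, so the maximum displacement is √(55.8495² + 28.1608²) ≈ 62.5476 m.

63 meters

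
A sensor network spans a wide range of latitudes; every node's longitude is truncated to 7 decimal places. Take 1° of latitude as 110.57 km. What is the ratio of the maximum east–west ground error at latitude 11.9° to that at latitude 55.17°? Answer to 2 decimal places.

Truncating at 7 decimal places can drop up to a full unit in the last place, so the longitude may be off by as much as 1e-07°.
Error at 11.9° = 1e-07° × 110570 × cos 11.9° ≈ 0.011057 × 0.9785 = 0.010819 m.
At 55.17°: 1e-07° × 110570 × cos 55.17° = 1e-07 × 110570 × 0.5711 ≈ 0.0063151 m.
Ratio: 0.010819 / 0.0063151 = cos 11.9° / cos 55.17° ≈ 1.7132.

1.71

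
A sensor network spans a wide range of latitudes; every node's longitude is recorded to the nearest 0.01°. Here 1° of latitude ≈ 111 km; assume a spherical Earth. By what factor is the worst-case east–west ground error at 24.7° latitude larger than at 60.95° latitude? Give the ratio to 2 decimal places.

1.87

Rounding to 2 decimal places leaves the longitude within ±0.005° of the true value.
At 24.7°: 0.005° × 111000 × cos 24.7° = 0.005 × 111000 × 0.9085 ≈ 504.22 m.
Error at 60.95° = 0.005° × 111000 × cos 60.95° ≈ 555 × 0.4856 = 269.49 m.
The ratio reduces to cos 24.7° / cos 60.95° = 0.9085/0.4856 ≈ 1.8710.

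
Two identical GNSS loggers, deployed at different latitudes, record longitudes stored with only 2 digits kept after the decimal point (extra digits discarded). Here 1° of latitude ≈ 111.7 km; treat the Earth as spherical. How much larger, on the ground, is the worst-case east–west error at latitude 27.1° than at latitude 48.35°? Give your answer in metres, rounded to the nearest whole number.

Truncating at 2 decimal places can drop up to a full unit in the last place, so the longitude may be off by as much as 0.01°.
Error at 27.1° = 0.01° × 111700 × cos 27.1° ≈ 1117 × 0.8902 = 994.37 m.
Error at 48.35° = 0.01° × 111700 × cos 48.35° ≈ 1117 × 0.6646 = 742.33 m.
So the lower-latitude error exceeds the higher by 994.37 − 742.33 = 252.03 m.

252 metres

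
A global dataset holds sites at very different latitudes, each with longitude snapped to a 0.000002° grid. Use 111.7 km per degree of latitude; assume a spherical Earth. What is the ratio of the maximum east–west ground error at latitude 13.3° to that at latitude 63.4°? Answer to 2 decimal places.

2.17

With a 0.000002° grid the true value lies within half a step, ±0.000002°/2 = ±1e-06°, of the stored one.
Error at 13.3° = 1e-06° × 111700 × cos 13.3° ≈ 0.1117 × 0.9732 = 0.1087 m.
At 63.4°: 1e-06° × 111700 × cos 63.4° = 1e-06 × 111700 × 0.4478 ≈ 0.050015 m.
Ratio: 0.1087 / 0.050015 = cos 13.3° / cos 63.4° ≈ 2.1734.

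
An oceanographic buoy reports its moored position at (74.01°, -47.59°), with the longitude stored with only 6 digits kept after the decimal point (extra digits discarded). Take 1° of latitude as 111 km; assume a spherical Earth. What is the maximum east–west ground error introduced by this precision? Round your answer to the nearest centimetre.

3 centimetres

Truncating at 6 decimal places can drop up to a full unit in the last place, so the longitude may be off by as much as 1e-06°.
Parallels shrink by cos φ, so at 74.01° a degree of longitude is 111000 × 0.2755 ≈ 30577.1 m.
So at most 1e-06° × 30577.1 ≈ 0.0305771 m east–west.
That is 0.0305771 m = 3.0577 cm.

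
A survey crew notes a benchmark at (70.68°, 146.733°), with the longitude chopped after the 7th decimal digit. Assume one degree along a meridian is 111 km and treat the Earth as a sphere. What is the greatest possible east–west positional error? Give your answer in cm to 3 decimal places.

0.367 cm

Truncating at 7 decimal places can drop up to a full unit in the last place, so the longitude may be off by as much as 1e-07°.
One degree of longitude at 70.68° is 111000 × cos 70.68° ≈ 111000 × 0.3308 = 36723.7 m.
Maximum E–W displacement: 1e-07 × 36723.7 = 0.00367237 m.
That is 0.00367237 m = 0.36724 cm.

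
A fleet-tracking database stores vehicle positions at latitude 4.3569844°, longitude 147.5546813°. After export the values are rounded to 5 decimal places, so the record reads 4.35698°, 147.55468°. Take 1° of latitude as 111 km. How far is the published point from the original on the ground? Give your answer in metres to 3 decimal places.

The latitude changed by +0.0000044° and the longitude by +0.0000013°.
N–S: 0.0000044° × 111000 m/° = 0.4884 m.
East–west at this latitude: 0.0000013° × 111000 × cos 4.35698° ≈ 0.0000013 × 110679 = 0.143883 m.
Hypotenuse of the two orthogonal shifts: √(0.4884² + 0.143883²) = 0.509153 m.

0.509 metres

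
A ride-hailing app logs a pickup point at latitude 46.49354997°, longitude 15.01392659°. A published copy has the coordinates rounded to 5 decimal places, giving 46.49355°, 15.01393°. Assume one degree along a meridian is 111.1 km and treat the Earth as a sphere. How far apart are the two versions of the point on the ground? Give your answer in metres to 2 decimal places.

The latitude changed by -0.00000003° and the longitude by -0.00000341°.
N–S: -0.00000003° × 111100 m/° = -0.003333 m.
East–west at this latitude: -0.00000341° × 111100 × cos 46.4935° ≈ -0.00000341 × 76485.3 = -0.260815 m.
Combined displacement = (0.003333² + 0.260815²)^½ ≈ 0.260836 m.

0.26 metres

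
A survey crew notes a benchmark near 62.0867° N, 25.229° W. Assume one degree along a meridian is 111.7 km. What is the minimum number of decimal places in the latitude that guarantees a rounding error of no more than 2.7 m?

5 decimal places

One degree of latitude covers 111700 m.
With N decimal places the half-ulp bound is 0.5·10⁻ᴺ°, or 0.5·10⁻ᴺ × 111700 m on the ground.
Need 0.5 × 111700 × 10⁻ᴺ ≤ 2.7 → 10⁻ᴺ ≤ 4.834e-05, so N ≥ 4.32.
At 4 places the error can reach 5.58 m, but 5 places keeps it to 0.558 m.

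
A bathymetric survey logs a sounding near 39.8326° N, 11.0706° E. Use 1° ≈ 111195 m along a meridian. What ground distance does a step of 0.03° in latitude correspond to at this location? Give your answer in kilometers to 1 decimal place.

0.03° × 111195 m/° = 3335.85 m.
That is 3335.85 m = 3.3358 km.

3.3 kilometers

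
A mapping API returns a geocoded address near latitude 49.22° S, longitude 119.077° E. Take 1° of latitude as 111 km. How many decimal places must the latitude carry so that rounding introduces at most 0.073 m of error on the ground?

One degree of latitude covers 111000 m.
Rounding to N decimal places gives at most 0.5 × 10⁻ᴺ degrees of error, i.e. 0.5 × 10⁻ᴺ × 111000 m.
Setting 55500 × 10⁻ᴺ ≤ 0.073 gives 10ᴺ ≥ 7.603e+05, i.e. N ≥ 5.88.
N = 5 would give 0.555 m (too coarse); N = 6 gives 0.0555 m ≤ 0.073 m.

6 decimal places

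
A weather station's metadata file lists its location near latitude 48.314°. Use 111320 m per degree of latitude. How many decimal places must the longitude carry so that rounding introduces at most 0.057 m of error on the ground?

At 48.314° one degree of longitude covers 111320 × cos 48.314° ≈ 111320 × 0.6650 ≈ 74033.1 m.
N decimal places → at most half a unit in the last place, 0.5 × 10⁻ᴺ° = 74033.1/2 × 10⁻ᴺ m.
Need 0.5 × 74033.1 × 10⁻ᴺ ≤ 0.057 → 10⁻ᴺ ≤ 1.540e-06, so N ≥ 5.81.
N = 5 would give 0.37 m (too coarse); N = 6 gives 0.037 m ≤ 0.057 m.

6 decimal places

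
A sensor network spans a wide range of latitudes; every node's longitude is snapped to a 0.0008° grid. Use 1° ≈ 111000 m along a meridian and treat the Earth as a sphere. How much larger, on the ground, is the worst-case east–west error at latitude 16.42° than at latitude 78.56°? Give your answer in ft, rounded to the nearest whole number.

With a 0.0008° grid the true value lies within half a step, ±0.0008°/2 = ±0.0004°, of the stored one.
Error at 16.42° = 0.0004° × 111000 × cos 16.42° ≈ 44.4 × 0.9592 = 42.589 m.
Error at 78.56° = 0.0004° × 111000 × cos 78.56° ≈ 44.4 × 0.1983 = 8.8064 m.
So the lower-latitude error exceeds the higher by 42.589 − 8.8064 = 33.783 m.
In feet: 33.7828 m ÷ 0.3048 ≈ 110.84 ft.

111 ft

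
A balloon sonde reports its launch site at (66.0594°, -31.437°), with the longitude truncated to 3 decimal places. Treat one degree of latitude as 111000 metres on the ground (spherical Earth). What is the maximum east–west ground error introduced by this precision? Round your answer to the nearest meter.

45 meters

Truncating at 3 decimal places can drop up to a full unit in the last place, so the longitude may be off by as much as 0.001°.
At latitude 66.0594° a degree of longitude spans 111000 m × cos 66.0594° = 111000 × 0.4058 ≈ 45042.6 m.
So at most 0.001° × 45042.6 ≈ 45.0426 m east–west.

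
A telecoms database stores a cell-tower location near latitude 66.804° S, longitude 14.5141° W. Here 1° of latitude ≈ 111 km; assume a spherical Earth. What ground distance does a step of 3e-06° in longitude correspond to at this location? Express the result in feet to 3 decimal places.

At 66.804° a degree of longitude is 111000 × cos 66.804° ≈ 43720.4 m, so 3e-06° corresponds to 0.131161 m.
Converting: 0.131161 m × 3.2808 ft/m ≈ 0.43032 ft.

0.430 feet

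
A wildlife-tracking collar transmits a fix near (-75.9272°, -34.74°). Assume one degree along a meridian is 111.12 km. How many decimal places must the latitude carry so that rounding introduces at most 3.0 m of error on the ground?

One degree of latitude covers 111120 m.
Rounding to N decimal places gives at most 0.5 × 10⁻ᴺ degrees of error, i.e. 0.5 × 10⁻ᴺ × 111120 m.
Need 0.5 × 111120 × 10⁻ᴺ ≤ 3.0 → 10⁻ᴺ ≤ 5.400e-05, so N ≥ 4.27.
So 5 decimal places suffice (0.556 m); 4 would allow up to 5.56 m.

5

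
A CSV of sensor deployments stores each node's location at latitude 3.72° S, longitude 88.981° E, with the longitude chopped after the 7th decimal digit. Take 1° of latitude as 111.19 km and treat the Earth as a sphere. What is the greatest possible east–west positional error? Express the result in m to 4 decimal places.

Truncating at 7 decimal places can drop up to a full unit in the last place, so the longitude may be off by as much as 1e-07°.
At latitude 3.72° a degree of longitude spans 111190 m × cos 3.72° = 111190 × 0.9979 ≈ 110956 m.
Maximum E–W displacement: 1e-07 × 110956 = 0.0110956 m.

0.0111 m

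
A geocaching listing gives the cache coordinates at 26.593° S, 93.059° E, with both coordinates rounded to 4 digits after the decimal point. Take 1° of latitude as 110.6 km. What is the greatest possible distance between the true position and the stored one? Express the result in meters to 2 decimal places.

Rounding to 4 decimal places leaves each coordinate within ±5e-05° of the true value.
North–south component: 5e-05° × 110600 = 5.53 m.
Longitude error → 5e-05 × 110600 × cos 26.593° = 5e-05 × 110600 × 0.8942 ≈ 4.94498 m.
Combining orthogonally: (5.53² + 4.94498²)^½ ≈ 7.41847 m.

7.42 meters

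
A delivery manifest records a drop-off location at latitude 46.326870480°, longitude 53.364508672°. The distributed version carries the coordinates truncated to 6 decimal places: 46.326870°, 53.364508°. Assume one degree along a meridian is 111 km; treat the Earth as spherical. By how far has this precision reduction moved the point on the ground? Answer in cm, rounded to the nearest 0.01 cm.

7.41 cm

Δlat = 46.326870480 − 46.326870 = +0.000000480°; Δlon = 53.364508672 − 53.364508 = +0.000000672°.
N–S: 0.000000480° × 111000 m/° = 0.05328 m.
East–west at this latitude: 0.000000672° × 111000 × cos 46.3269° ≈ 0.000000672 × 76650.3 = 0.051509 m.
Distance: √(0.05328² + 0.051509²) ≈ 0.0741076 m.
That is 0.0741076 m = 7.4108 cm.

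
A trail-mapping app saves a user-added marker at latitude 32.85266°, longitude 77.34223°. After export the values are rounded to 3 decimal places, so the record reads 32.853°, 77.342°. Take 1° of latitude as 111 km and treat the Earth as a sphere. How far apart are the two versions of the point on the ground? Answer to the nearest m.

43 m

The latitude changed by -0.00034° and the longitude by +0.00023°.
N–S: -0.00034° × 111000 m/° = -37.74 m.
East–west at this latitude: 0.00023° × 111000 × cos 32.853° ≈ 0.00023 × 93247.2 = 21.4469 m.
Combined displacement = (37.74² + 21.4469²)^½ ≈ 43.4082 m.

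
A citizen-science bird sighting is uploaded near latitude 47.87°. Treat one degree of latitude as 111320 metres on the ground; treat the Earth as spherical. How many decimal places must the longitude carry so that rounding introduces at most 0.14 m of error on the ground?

6 decimal places

At 47.87° one degree of longitude covers 111320 × cos 47.87° ≈ 111320 × 0.6708 ≈ 74675.1 m.
Rounding to N decimal places gives at most 0.5 × 10⁻ᴺ degrees of error, i.e. 0.5 × 10⁻ᴺ × 74675.1 m.
Need 0.5 × 74675.1 × 10⁻ᴺ ≤ 0.14 → 10⁻ᴺ ≤ 3.750e-06, so N ≥ 5.43.
So 6 decimal places suffice (0.0373 m); 5 would allow up to 0.373 m.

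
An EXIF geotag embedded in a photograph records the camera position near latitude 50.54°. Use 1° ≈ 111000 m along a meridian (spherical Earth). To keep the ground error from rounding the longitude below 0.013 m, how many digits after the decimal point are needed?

At 50.54° one degree of longitude covers 111000 × cos 50.54° ≈ 111000 × 0.6355 ≈ 70544.9 m.
With N decimal places the half-ulp bound is 0.5·10⁻ᴺ°, or 0.5·10⁻ᴺ × 70544.9 m on the ground.
Setting 35272.4 × 10⁻ᴺ ≤ 0.013 gives 10ᴺ ≥ 2.713e+06, i.e. N ≥ 6.43.
So 7 decimal places suffice (0.00353 m); 6 would allow up to 0.0353 m.

7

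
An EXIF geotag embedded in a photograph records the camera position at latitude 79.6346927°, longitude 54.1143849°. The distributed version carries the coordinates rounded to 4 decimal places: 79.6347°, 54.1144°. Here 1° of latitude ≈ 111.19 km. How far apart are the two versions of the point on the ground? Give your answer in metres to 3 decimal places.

0.866 metres

Δlat = 79.6346927 − 79.6347 = -0.0000073°; Δlon = 54.1143849 − 54.1144 = -0.0000151°.
N–S: -0.0000073° × 111190 m/° = -0.811687 m.
East–west at this latitude: -0.0000151° × 111190 × cos 79.6347° ≈ -0.0000151 × 20005.7 = -0.302086 m.
Combined displacement = (0.811687² + 0.302086²)^½ ≈ 0.866078 m.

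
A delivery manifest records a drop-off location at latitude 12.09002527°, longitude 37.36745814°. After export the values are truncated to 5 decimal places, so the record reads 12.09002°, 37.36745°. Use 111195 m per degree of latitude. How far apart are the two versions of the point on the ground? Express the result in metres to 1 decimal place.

Δlat = 12.09002527 − 12.09002 = +0.00000527°; Δlon = 37.36745814 − 37.36745 = +0.00000814°.
N–S: 0.00000527° × 111195 m/° = 0.585998 m.
E–W at 12.09°: 0.00000814° × 111195 × cos 12.09° = 0.00000814 × 111195 × 0.9778 ≈ 0.885051 m.
Hypotenuse of the two orthogonal shifts: √(0.585998² + 0.885051²) = 1.06147 m.

1.1 metres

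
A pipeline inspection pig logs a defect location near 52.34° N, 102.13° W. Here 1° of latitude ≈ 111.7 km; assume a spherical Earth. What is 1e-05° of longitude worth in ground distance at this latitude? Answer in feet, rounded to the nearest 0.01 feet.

2.24 feet

At 52.34° a degree of longitude is 111700 × cos 52.34° ≈ 68245.9 m, so 1e-05° corresponds to 0.682459 m.
In feet: 0.682459 m ÷ 0.3048 ≈ 2.239 ft.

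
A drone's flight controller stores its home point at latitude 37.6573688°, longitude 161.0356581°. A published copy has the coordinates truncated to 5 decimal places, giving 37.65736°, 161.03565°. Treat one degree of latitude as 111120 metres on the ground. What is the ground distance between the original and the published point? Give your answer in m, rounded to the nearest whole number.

The latitude changed by +0.0000088° and the longitude by +0.0000081°.
North–south shift: 0.0000088 × 111120 = 0.977856 m.
E–W at 37.6574°: 0.0000081° × 111120 × cos 37.6574° = 0.0000081 × 111120 × 0.7917 ≈ 0.712568 m.
Combined displacement = (0.977856² + 0.712568²)^½ ≈ 1.20994 m.

1 m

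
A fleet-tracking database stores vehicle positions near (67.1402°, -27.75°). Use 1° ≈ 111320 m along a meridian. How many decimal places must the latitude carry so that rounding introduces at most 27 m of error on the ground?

4 decimal places

One degree of latitude covers 111320 m.
Rounding to N decimal places gives at most 0.5 × 10⁻ᴺ degrees of error, i.e. 0.5 × 10⁻ᴺ × 111320 m.
Need 0.5 × 111320 × 10⁻ᴺ ≤ 27 → 10⁻ᴺ ≤ 4.851e-04, so N ≥ 3.31.
At 3 places the error can reach 55.7 m, but 4 places keeps it to 5.57 m.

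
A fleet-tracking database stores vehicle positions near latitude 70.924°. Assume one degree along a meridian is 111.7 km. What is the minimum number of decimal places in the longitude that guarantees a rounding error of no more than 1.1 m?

At 70.924° one degree of longitude covers 111700 × cos 70.924° ≈ 111700 × 0.3268 ≈ 36506 m.
With N decimal places the half-ulp bound is 0.5·10⁻ᴺ°, or 0.5·10⁻ᴺ × 36506 m on the ground.
Setting 18253 × 10⁻ᴺ ≤ 1.1 gives 10ᴺ ≥ 1.659e+04, i.e. N ≥ 4.22.
N = 4 would give 1.83 m (too coarse); N = 5 gives 0.183 m ≤ 1.1 m.

5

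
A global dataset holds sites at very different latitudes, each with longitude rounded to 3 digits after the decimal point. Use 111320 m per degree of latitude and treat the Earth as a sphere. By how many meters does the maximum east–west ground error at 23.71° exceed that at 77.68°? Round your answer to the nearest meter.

39 meters

Rounding to 3 decimal places leaves the longitude within ±0.0005° of the true value.
Error at 23.71° = 0.0005° × 111320 × cos 23.71° ≈ 55.66 × 0.9156 = 50.962 m.
Error at 77.68° = 0.0005° × 111320 × cos 77.68° ≈ 55.66 × 0.2134 = 11.876 m.
Difference: 50.962 − 11.876 = 39.086 m.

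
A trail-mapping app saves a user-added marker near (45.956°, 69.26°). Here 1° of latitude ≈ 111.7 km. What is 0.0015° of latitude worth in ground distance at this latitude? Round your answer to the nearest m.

168 m

0.0015° × 111700 m/° = 167.55 m.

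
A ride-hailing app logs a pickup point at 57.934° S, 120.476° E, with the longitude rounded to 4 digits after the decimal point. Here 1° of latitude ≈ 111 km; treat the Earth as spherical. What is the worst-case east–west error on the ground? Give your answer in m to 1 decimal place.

2.9 m

Rounding to 4 decimal places leaves the longitude within ±5e-05° of the true value.
One degree of longitude at 57.934° is 111000 × cos 57.934° ≈ 111000 × 0.5309 = 58929.4 m.
So at most 5e-05° × 58929.4 ≈ 2.94647 m east–west.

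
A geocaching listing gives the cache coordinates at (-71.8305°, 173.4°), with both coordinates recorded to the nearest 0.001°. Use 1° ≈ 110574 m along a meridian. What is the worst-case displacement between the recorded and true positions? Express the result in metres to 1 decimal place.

57.9 metres

Rounding to 3 decimal places leaves each coordinate within ±0.0005° of the true value.
Latitude error → 0.0005 × 110574 = 55.287 m along the meridian.
Longitude error → 0.0005 × 110574 × cos 71.8305° = 0.0005 × 110574 × 0.3118 ≈ 17.2401 m.
Combining orthogonally: (55.287² + 17.2401²)^½ ≈ 57.9126 m.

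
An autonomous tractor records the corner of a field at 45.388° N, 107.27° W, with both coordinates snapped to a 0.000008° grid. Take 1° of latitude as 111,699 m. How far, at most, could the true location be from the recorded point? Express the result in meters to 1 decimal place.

With a 0.000008° grid the true value lies within half a step, ±0.000008°/2 = ±4e-06°, of the stored one.
Latitude error → 4e-06 × 111699 = 0.446796 m along the meridian.
Longitude error → 4e-06 × 111699 × cos 45.388° = 4e-06 × 111699 × 0.7023 ≈ 0.313786 m.
The two errors are perpendicular, so the maximum displacement is √(0.446796² + 0.313786²) ≈ 0.545975 m.

0.5 meters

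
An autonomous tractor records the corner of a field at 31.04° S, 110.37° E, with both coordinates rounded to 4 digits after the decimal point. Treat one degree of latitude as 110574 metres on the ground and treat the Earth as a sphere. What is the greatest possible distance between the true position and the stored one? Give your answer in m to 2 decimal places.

7.28 m

Rounding to 4 decimal places leaves each coordinate within ±5e-05° of the true value.
N–S: 5e-05° × 110574 m/° = 5.5287 m.
E–W at 31.04°: 5e-05° × 110574 × cos 31.04° = 5e-05 × 110574 × 0.8568 ≈ 4.73703 m.
Worst case both components are at the extreme and orthogonal: √(5.5287² + 4.73703²) ≈ 7.28052 m.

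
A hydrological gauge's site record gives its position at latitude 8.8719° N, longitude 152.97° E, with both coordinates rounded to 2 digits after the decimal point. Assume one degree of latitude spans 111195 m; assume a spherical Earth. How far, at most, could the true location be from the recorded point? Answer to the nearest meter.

782 meters

Rounding to 2 decimal places leaves each coordinate within ±0.005° of the true value.
Latitude error → 0.005 × 111195 = 555.975 m along the meridian.
Longitude error → 0.005 × 111195 × cos 8.8719° = 0.005 × 111195 × 0.9880 ≈ 549.323 m.
The two errors are perpendicular, so the maximum displacement is √(555.975² + 549.323²) ≈ 781.578 m.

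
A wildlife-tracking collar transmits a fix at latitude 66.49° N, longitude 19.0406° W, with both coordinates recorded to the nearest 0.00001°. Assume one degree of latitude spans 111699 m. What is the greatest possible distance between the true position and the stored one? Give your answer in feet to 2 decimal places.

1.97 feet

Rounding to 5 decimal places leaves each coordinate within ±5e-06° of the true value.
N–S: 5e-06° × 111699 m/° = 0.558495 m.
East–west component at 66.49°: 5e-06° × 111699 × cos 66.49° ≈ 5e-06 × 44557.7 ≈ 0.222789 m.
Worst case both components are at the extreme and orthogonal: √(0.558495² + 0.222789²) ≈ 0.601292 m.
Converting: 0.601292 m × 3.2808 ft/m ≈ 1.9727 ft.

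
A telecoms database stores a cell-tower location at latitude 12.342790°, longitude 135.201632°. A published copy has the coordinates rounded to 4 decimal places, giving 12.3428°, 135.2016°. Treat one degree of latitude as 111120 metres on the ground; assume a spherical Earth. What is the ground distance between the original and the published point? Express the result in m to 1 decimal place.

3.6 m

The latitude changed by -0.000010° and the longitude by +0.000032°.
North–south shift: -0.000010 × 111120 = -1.1112 m.
E–W at 12.3428°: 0.000032° × 111120 × cos 12.3428° = 0.000032 × 111120 × 0.9769 ≈ 3.47365 m.
Distance: √(1.1112² + 3.47365²) ≈ 3.64706 m.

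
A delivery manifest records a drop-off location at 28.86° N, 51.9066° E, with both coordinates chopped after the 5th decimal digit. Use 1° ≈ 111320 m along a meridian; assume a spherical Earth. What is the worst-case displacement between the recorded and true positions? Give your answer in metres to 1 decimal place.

Truncating at 5 decimal places can drop up to a full unit in the last place, so each coordinate may be off by as much as 1e-05°.
Latitude error → 1e-05 × 111320 = 1.1132 m along the meridian.
Longitude error → 1e-05 × 111320 × cos 28.86° = 1e-05 × 111320 × 0.8758 ≈ 0.974942 m.
Worst case both components are at the extreme and orthogonal: √(1.1132² + 0.974942²) ≈ 1.47977 m.

1.5 metres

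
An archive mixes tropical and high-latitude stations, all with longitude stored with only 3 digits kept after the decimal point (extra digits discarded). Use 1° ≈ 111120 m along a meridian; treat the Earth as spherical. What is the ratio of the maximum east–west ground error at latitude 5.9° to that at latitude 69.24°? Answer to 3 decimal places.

2.806

Truncating at 3 decimal places can drop up to a full unit in the last place, so the longitude may be off by as much as 0.001°.
Error at 5.9° = 0.001° × 111120 × cos 5.9° ≈ 111.12 × 0.9947 = 110.53 m.
At 69.24°: 0.001° × 111120 × cos 69.24° = 0.001 × 111120 × 0.3545 ≈ 39.387 m.
Ratio: 110.53 / 39.387 = cos 5.9° / cos 69.24° ≈ 2.8063.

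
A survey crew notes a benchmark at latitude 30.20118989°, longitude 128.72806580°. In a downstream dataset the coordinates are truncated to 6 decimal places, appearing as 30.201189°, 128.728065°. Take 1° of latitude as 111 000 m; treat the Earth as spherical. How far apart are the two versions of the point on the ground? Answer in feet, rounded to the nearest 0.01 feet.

0.41 feet

The latitude changed by +0.00000089° and the longitude by +0.00000080°.
N–S: 0.00000089° × 111000 m/° = 0.09879 m.
E–W at 30.2012°: 0.00000080° × 111000 × cos 30.2012° = 0.00000080 × 111000 × 0.8643 ≈ 0.0767467 m.
Combined displacement = (0.09879² + 0.0767467²)^½ ≈ 0.125098 m.
Converting: 0.125098 m × 3.2808 ft/m ≈ 0.41043 ft.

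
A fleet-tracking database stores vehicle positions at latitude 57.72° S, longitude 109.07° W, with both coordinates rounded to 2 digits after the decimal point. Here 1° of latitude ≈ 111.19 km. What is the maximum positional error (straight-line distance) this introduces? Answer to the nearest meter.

Rounding to 2 decimal places leaves each coordinate within ±0.005° of the true value.
North–south component: 0.005° × 111190 = 555.95 m.
E–W at 57.72°: 0.005° × 111190 × cos 57.72° = 0.005 × 111190 × 0.5341 ≈ 296.909 m.
Worst case both components are at the extreme and orthogonal: √(555.95² + 296.909²) ≈ 630.266 m.

630 meters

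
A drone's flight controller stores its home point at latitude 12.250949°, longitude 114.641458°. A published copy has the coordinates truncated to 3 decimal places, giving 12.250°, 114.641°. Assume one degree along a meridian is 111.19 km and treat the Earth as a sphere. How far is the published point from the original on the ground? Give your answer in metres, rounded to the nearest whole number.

117 metres

Δlat = 12.250949 − 12.250 = +0.000949°; Δlon = 114.641458 − 114.641 = +0.000458°.
North–south shift: 0.000949 × 111190 = 105.519 m.
E–W at 12.25°: 0.000458° × 111190 × cos 12.25° = 0.000458 × 111190 × 0.9772 ≈ 49.7655 m.
Distance: √(105.519² + 49.7655²) ≈ 116.666 m.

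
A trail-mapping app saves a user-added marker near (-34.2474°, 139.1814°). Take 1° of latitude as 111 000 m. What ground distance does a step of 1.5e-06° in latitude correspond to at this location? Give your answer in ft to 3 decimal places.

Along a meridian 1.5e-06° is 1.5e-06 × 111000 = 0.1665 m.
Converting: 0.1665 m × 3.2808 ft/m ≈ 0.54626 ft.

0.546 ft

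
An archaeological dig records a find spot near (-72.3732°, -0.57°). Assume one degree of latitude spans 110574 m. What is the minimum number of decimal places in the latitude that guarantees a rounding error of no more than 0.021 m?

7 decimal places

One degree of latitude covers 110574 m.
N decimal places → at most half a unit in the last place, 0.5 × 10⁻ᴺ° = 110574/2 × 10⁻ᴺ m.
Need 0.5 × 110574 × 10⁻ᴺ ≤ 0.021 → 10⁻ᴺ ≤ 3.798e-07, so N ≥ 6.42.
So 7 decimal places suffice (0.00553 m); 6 would allow up to 0.0553 m.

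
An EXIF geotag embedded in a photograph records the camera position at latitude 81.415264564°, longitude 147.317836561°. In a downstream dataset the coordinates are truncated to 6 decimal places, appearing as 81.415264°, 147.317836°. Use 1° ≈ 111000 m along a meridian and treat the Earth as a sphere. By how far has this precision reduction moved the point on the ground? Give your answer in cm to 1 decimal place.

6.3 cm

The latitude changed by +0.000000564° and the longitude by +0.000000561°.
N–S: 0.000000564° × 111000 m/° = 0.062604 m.
E–W at 81.4153°: 0.000000561° × 111000 × cos 81.4153° = 0.000000561 × 111000 × 0.1493 ≈ 0.00929531 m.
Distance: √(0.062604² + 0.00929531²) ≈ 0.0632903 m.
That is 0.0632903 m = 6.329 cm.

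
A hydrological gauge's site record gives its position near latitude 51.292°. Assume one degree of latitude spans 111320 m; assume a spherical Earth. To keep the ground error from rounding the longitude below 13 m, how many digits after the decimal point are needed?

At 51.292° one degree of longitude covers 111320 × cos 51.292° ≈ 111320 × 0.6254 ≈ 69614.1 m.
N decimal places → at most half a unit in the last place, 0.5 × 10⁻ᴺ° = 69614.1/2 × 10⁻ᴺ m.
Setting 34807.1 × 10⁻ᴺ ≤ 13 gives 10ᴺ ≥ 2677, i.e. N ≥ 3.43.
At 3 places the error can reach 34.8 m, but 4 places keeps it to 3.48 m.

4 decimal places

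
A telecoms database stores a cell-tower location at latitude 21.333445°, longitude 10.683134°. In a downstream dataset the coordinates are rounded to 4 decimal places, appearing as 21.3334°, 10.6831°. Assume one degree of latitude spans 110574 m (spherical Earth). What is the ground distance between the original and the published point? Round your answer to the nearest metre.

6 metres

The latitude changed by +0.000045° and the longitude by +0.000034°.
N–S: 0.000045° × 110574 m/° = 4.97583 m.
East–west at this latitude: 0.000034° × 110574 × cos 21.3334° ≈ 0.000034 × 102997 = 3.50191 m.
Combined displacement = (4.97583² + 3.50191²)^½ ≈ 6.08459 m.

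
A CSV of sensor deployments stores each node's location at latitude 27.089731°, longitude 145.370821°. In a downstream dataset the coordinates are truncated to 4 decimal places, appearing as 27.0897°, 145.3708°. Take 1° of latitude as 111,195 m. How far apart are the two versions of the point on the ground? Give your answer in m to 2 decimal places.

4.03 m

Δlat = 27.089731 − 27.0897 = +0.000031°; Δlon = 145.370821 − 145.3708 = +0.000021°.
North–south shift: 0.000031 × 111195 = 3.44704 m.
East–west at this latitude: 0.000021° × 111195 × cos 27.0897° ≈ 0.000021 × 98996.3 = 2.07892 m.
Hypotenuse of the two orthogonal shifts: √(3.44704² + 2.07892²) = 4.02542 m.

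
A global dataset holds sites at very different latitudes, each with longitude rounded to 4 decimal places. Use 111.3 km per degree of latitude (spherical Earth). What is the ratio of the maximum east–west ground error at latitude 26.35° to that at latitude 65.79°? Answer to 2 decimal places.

Rounding to 4 decimal places leaves the longitude within ±5e-05° of the true value.
Error at 26.35° = 5e-05° × 111300 × cos 26.35° ≈ 5.565 × 0.8961 = 4.9868 m.
Error at 65.79° = 5e-05° × 111300 × cos 65.79° ≈ 5.565 × 0.4101 = 2.2821 m.
The ratio reduces to cos 26.35° / cos 65.79° = 0.8961/0.4101 ≈ 2.1852.

2.19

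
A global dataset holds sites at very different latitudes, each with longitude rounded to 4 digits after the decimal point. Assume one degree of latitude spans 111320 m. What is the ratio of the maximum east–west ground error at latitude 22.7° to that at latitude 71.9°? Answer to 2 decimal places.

2.97

Rounding to 4 decimal places leaves the longitude within ±5e-05° of the true value.
Error at 22.7° = 5e-05° × 111320 × cos 22.7° ≈ 5.566 × 0.9225 = 5.1348 m.
At 71.9°: 5e-05° × 111320 × cos 71.9° = 5e-05 × 111320 × 0.3107 ≈ 1.7292 m.
The ratio reduces to cos 22.7° / cos 71.9° = 0.9225/0.3107 ≈ 2.9694.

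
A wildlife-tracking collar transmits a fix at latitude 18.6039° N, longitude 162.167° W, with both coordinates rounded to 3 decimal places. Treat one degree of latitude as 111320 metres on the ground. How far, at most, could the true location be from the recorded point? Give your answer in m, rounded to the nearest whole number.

Rounding to 3 decimal places leaves each coordinate within ±0.0005° of the true value.
North–south component: 0.0005° × 111320 = 55.66 m.
East–west component at 18.6039°: 0.0005° × 111320 × cos 18.6039° ≈ 0.0005 × 105503 ≈ 52.7516 m.
The two errors are perpendicular, so the maximum displacement is √(55.66² + 52.7516²) ≈ 76.6861 m.

77 m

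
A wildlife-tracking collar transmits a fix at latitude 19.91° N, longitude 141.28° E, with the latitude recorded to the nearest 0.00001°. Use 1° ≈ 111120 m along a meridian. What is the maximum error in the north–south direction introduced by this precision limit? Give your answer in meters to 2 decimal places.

Rounding to 5 decimal places leaves the latitude within ±5e-06° of the true value.
So the N–S error is at most 5e-06 × 111120 = 0.5556 m.

0.56 meters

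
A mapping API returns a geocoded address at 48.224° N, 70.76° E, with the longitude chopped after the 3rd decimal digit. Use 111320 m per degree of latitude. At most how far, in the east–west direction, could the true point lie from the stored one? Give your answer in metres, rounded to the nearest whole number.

Truncating at 3 decimal places can drop up to a full unit in the last place, so the longitude may be off by as much as 0.001°.
At latitude 48.224° a degree of longitude spans 111320 m × cos 48.224° = 111320 × 0.6662 ≈ 74163.6 m.
So at most 0.001° × 74163.6 ≈ 74.1636 m east–west.

74 metres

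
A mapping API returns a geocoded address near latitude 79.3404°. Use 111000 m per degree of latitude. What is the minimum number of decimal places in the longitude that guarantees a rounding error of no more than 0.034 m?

6 decimal places

At 79.3404° one degree of longitude covers 111000 × cos 79.3404° ≈ 111000 × 0.1850 ≈ 20532.1 m.
Rounding to N decimal places gives at most 0.5 × 10⁻ᴺ degrees of error, i.e. 0.5 × 10⁻ᴺ × 20532.1 m.
Need 0.5 × 20532.1 × 10⁻ᴺ ≤ 0.034 → 10⁻ᴺ ≤ 3.312e-06, so N ≥ 5.48.
N = 5 would give 0.103 m (too coarse); N = 6 gives 0.0103 m ≤ 0.034 m.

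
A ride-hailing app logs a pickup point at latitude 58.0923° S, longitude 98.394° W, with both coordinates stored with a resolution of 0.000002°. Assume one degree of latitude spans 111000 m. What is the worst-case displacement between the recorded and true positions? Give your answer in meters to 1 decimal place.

0.1 meters

With a 0.000002° grid the true value lies within half a step, ±0.000002°/2 = ±1e-06°, of the stored one.
North–south component: 1e-06° × 111000 = 0.111 m.
Longitude error → 1e-06 × 111000 × cos 58.0923° = 1e-06 × 111000 × 0.5286 ≈ 0.0586693 m.
Combining orthogonally: (0.111² + 0.0586693²)^½ ≈ 0.125551 m.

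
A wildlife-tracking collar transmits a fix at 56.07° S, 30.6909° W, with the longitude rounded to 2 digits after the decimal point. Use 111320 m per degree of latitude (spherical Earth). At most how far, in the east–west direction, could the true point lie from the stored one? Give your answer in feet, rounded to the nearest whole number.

Rounding to 2 decimal places leaves the longitude within ±0.005° of the true value.
At latitude 56.07° a degree of longitude spans 111320 m × cos 56.07° = 111320 × 0.5582 ≈ 62136.6 m.
Maximum E–W displacement: 0.005 × 62136.6 = 310.683 m.
In feet: 310.683 m ÷ 0.3048 ≈ 1019.3 ft.

1019 feet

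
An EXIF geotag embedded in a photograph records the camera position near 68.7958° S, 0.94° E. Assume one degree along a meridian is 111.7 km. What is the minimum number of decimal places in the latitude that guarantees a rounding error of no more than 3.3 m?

One degree of latitude covers 111700 m.
Rounding to N decimal places gives at most 0.5 × 10⁻ᴺ degrees of error, i.e. 0.5 × 10⁻ᴺ × 111700 m.
Need 0.5 × 111700 × 10⁻ᴺ ≤ 3.3 → 10⁻ᴺ ≤ 5.909e-05, so N ≥ 4.23.
N = 4 would give 5.58 m (too coarse); N = 5 gives 0.558 m ≤ 3.3 m.

5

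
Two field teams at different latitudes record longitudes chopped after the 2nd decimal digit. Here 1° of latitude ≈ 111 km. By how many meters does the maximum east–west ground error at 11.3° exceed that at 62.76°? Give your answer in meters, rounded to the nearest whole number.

580 meters

Truncating at 2 decimal places can drop up to a full unit in the last place, so the longitude may be off by as much as 0.01°.
Error at 11.3° = 0.01° × 111000 × cos 11.3° ≈ 1110 × 0.9806 = 1088.5 m.
Error at 62.76° = 0.01° × 111000 × cos 62.76° ≈ 1110 × 0.4577 = 508.07 m.
Difference: 1088.5 − 508.07 = 580.41 m.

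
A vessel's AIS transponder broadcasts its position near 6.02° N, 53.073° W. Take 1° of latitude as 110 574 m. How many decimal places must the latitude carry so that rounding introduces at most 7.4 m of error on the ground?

One degree of latitude covers 110574 m.
Rounding to N decimal places gives at most 0.5 × 10⁻ᴺ degrees of error, i.e. 0.5 × 10⁻ᴺ × 110574 m.
Setting 55287 × 10⁻ᴺ ≤ 7.4 gives 10ᴺ ≥ 7471, i.e. N ≥ 3.87.
N = 3 would give 55.3 m (too coarse); N = 4 gives 5.53 m ≤ 7.4 m.

4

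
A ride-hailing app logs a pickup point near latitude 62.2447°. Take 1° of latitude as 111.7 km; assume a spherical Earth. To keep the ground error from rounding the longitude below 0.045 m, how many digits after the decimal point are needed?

6

At 62.2447° one degree of longitude covers 111700 × cos 62.2447° ≈ 111700 × 0.4657 ≈ 52018.3 m.
With N decimal places the half-ulp bound is 0.5·10⁻ᴺ°, or 0.5·10⁻ᴺ × 52018.3 m on the ground.
Setting 26009.1 × 10⁻ᴺ ≤ 0.045 gives 10ᴺ ≥ 5.78e+05, i.e. N ≥ 5.76.
N = 5 would give 0.26 m (too coarse); N = 6 gives 0.026 m ≤ 0.045 m.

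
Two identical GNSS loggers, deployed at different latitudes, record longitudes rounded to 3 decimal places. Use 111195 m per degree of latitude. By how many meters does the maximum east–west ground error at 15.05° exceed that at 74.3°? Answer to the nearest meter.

Rounding to 3 decimal places leaves the longitude within ±0.0005° of the true value.
At 15.05°: 0.0005° × 111195 × cos 15.05° = 0.0005 × 111195 × 0.9657 ≈ 53.69 m.
At 74.3°: 0.0005° × 111195 × cos 74.3° = 0.0005 × 111195 × 0.2706 ≈ 15.045 m.
So the lower-latitude error exceeds the higher by 53.69 − 15.045 = 38.646 m.

39 meters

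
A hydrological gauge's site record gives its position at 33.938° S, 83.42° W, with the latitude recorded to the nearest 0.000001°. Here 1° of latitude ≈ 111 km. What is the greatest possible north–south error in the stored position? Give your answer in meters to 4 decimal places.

Rounding to 6 decimal places leaves the latitude within ±5e-07° of the true value.
Along the meridian that is 5e-07° × 111000 m/° = 0.0555 m.

0.0555 meters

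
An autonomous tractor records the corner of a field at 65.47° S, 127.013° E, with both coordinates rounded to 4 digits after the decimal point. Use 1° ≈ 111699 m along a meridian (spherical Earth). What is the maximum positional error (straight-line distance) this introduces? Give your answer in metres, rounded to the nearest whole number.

6 metres

Rounding to 4 decimal places leaves each coordinate within ±5e-05° of the true value.
N–S: 5e-05° × 111699 m/° = 5.58495 m.
Longitude error → 5e-05 × 111699 × cos 65.47° = 5e-05 × 111699 × 0.4152 ≈ 2.3187 m.
The two errors are perpendicular, so the maximum displacement is √(5.58495² + 2.3187²) ≈ 6.04715 m.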